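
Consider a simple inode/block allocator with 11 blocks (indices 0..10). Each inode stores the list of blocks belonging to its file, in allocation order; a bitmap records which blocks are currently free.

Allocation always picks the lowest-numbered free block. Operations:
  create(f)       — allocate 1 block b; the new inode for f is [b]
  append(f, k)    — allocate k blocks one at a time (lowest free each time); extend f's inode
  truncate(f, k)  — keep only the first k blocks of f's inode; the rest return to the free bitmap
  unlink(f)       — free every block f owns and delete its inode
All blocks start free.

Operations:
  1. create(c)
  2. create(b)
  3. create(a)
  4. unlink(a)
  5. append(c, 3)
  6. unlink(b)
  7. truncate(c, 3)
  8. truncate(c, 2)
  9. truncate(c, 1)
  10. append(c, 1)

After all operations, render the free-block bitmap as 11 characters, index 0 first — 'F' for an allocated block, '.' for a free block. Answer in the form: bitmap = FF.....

after create(c) → c:[0]  free=[F..........]
after create(b) → b:[1], c:[0]  free=[FF.........]
after create(a) → a:[2], b:[1], c:[0]  free=[FFF........]
after unlink(a) → b:[1], c:[0]  free=[FF.........]
after append(c, 3) → b:[1], c:[0, 2, 3, 4]  free=[FFFFF......]
after unlink(b) → c:[0, 2, 3, 4]  free=[F.FFF......]
after truncate(c, 3) → c:[0, 2, 3]  free=[F.FF.......]
after truncate(c, 2) → c:[0, 2]  free=[F.F........]
after truncate(c, 1) → c:[0]  free=[F..........]
after append(c, 1) → c:[0, 1]  free=[FF.........]

bitmap = FF.........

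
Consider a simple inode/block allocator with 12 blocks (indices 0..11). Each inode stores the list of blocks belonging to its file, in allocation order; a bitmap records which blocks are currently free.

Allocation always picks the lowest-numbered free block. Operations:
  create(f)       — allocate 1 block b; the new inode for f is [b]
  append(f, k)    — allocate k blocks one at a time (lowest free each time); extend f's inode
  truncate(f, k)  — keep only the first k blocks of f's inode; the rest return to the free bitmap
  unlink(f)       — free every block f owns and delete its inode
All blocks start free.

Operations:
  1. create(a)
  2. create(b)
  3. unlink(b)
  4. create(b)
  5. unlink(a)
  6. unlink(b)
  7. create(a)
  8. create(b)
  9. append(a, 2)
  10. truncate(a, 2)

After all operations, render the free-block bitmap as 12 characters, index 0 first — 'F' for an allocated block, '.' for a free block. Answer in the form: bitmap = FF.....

bitmap = FFF.........

create(a): bitmap=F........... | a=[0]
create(b): bitmap=FF.......... | a=[0] b=[1]
unlink(b): bitmap=F........... | a=[0]
create(b): bitmap=FF.......... | a=[0] b=[1]
unlink(a): bitmap=.F.......... | b=[1]
unlink(b): bitmap=............ | 
create(a): bitmap=F........... | a=[0]
create(b): bitmap=FF.......... | a=[0] b=[1]
append(a, 2): bitmap=FFFF........ | a=[0, 2, 3] b=[1]
truncate(a, 2): bitmap=FFF......... | a=[0, 2] b=[1]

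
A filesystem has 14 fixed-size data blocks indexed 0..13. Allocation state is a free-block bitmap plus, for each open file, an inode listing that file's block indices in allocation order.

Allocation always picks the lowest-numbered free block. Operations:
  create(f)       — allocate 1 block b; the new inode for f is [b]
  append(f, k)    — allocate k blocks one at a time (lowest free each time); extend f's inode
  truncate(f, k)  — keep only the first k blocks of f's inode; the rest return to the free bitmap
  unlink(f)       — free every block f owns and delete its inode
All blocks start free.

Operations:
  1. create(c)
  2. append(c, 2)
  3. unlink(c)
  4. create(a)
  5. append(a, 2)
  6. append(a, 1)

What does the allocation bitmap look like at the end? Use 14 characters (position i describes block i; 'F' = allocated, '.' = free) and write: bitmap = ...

bitmap = FFFF..........

create(c): bitmap=F............. | c=[0]
append(c, 2): bitmap=FFF........... | c=[0, 1, 2]
unlink(c): bitmap=.............. | 
create(a): bitmap=F............. | a=[0]
append(a, 2): bitmap=FFF........... | a=[0, 1, 2]
append(a, 1): bitmap=FFFF.......... | a=[0, 1, 2, 3]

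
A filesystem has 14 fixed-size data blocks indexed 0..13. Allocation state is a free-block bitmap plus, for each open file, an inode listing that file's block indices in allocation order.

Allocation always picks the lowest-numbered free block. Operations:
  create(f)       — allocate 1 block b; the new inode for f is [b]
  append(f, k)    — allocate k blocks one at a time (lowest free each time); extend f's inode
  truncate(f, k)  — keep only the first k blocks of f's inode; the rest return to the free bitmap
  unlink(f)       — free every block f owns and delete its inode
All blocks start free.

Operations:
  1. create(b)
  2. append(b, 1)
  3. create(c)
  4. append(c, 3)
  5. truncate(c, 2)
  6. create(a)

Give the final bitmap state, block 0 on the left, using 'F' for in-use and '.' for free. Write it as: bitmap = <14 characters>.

after create(b) → b:[0]  free=[F.............]
after append(b, 1) → b:[0, 1]  free=[FF............]
after create(c) → b:[0, 1], c:[2]  free=[FFF...........]
after append(c, 3) → b:[0, 1], c:[2, 3, 4, 5]  free=[FFFFFF........]
after truncate(c, 2) → b:[0, 1], c:[2, 3]  free=[FFFF..........]
after create(a) → a:[4], b:[0, 1], c:[2, 3]  free=[FFFFF.........]

bitmap = FFFFF.........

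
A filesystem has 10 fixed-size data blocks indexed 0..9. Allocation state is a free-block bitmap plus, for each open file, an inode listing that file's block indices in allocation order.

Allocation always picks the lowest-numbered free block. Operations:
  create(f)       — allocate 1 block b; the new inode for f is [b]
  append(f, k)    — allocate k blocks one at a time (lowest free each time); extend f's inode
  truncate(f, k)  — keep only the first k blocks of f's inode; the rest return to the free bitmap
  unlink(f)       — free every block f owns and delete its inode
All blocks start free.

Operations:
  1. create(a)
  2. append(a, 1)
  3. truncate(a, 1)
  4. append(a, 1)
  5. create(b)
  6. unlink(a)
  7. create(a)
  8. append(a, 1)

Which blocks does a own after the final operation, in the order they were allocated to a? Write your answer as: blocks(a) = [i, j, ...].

[1] create(a) — a=0 (map F.........)
[2] append(a, 1) — a=0,1 (map FF........)
[3] truncate(a, 1) — a=0 (map F.........)
[4] append(a, 1) — a=0,1 (map FF........)
[5] create(b) — a=0,1 b=2 (map FFF.......)
[6] unlink(a) — b=2 (map ..F.......)
[7] create(a) — a=0 b=2 (map F.F.......)
[8] append(a, 1) — a=0,1 b=2 (map FFF.......)

blocks(a) = [0, 1]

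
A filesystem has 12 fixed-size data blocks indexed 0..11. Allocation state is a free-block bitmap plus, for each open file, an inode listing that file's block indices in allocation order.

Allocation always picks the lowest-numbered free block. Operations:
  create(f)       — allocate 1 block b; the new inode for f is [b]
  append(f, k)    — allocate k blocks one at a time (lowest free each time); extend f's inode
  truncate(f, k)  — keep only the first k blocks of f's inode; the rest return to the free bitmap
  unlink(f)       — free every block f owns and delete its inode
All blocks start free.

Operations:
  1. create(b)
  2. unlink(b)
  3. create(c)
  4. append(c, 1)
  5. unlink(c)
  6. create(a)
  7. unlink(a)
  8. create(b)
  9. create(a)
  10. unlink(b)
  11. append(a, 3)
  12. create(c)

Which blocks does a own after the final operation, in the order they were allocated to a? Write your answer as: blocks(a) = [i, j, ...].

blocks(a) = [1, 0, 2, 3]

[1] create(b) — b=0 (map F...........)
[2] unlink(b) —  (map ............)
[3] create(c) — c=0 (map F...........)
[4] append(c, 1) — c=0,1 (map FF..........)
[5] unlink(c) —  (map ............)
[6] create(a) — a=0 (map F...........)
[7] unlink(a) —  (map ............)
[8] create(b) — b=0 (map F...........)
[9] create(a) — a=1 b=0 (map FF..........)
[10] unlink(b) — a=1 (map .F..........)
[11] append(a, 3) — a=1,0,2,3 (map FFFF........)
[12] create(c) — a=1,0,2,3 c=4 (map FFFFF.......)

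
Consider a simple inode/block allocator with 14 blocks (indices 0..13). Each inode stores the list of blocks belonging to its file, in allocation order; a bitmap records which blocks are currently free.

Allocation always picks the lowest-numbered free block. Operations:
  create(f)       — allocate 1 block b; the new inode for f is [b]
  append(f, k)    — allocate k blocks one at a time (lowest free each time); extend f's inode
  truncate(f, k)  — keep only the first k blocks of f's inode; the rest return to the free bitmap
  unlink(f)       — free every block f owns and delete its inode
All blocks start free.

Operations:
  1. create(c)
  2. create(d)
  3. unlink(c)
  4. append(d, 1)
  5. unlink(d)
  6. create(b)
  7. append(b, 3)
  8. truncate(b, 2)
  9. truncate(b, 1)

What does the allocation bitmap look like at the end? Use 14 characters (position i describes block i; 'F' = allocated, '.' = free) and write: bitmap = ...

bitmap = F.............

[1] create(c) — c=0 (map F.............)
[2] create(d) — c=0 d=1 (map FF............)
[3] unlink(c) — d=1 (map .F............)
[4] append(d, 1) — d=1,0 (map FF............)
[5] unlink(d) —  (map ..............)
[6] create(b) — b=0 (map F.............)
[7] append(b, 3) — b=0,1,2,3 (map FFFF..........)
[8] truncate(b, 2) — b=0,1 (map FF............)
[9] truncate(b, 1) — b=0 (map F.............)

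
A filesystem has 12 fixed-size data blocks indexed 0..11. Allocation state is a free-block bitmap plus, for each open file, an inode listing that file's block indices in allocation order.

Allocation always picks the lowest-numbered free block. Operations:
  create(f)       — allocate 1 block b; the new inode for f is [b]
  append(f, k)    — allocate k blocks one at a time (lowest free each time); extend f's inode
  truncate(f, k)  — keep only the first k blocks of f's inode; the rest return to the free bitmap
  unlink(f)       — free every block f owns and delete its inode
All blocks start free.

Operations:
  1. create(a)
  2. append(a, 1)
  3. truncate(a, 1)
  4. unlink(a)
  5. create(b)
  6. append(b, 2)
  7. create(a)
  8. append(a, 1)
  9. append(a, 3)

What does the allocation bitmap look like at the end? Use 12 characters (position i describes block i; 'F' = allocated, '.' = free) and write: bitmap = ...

bitmap = FFFFFFFF....

  1. create(a)  ⇒  F...........  {a→[0]}
  2. append(a, 1)  ⇒  FF..........  {a→[0, 1]}
  3. truncate(a, 1)  ⇒  F...........  {a→[0]}
  4. unlink(a)  ⇒  ............  {}
  5. create(b)  ⇒  F...........  {b→[0]}
  6. append(b, 2)  ⇒  FFF.........  {b→[0, 1, 2]}
  7. create(a)  ⇒  FFFF........  {a→[3]; b→[0, 1, 2]}
  8. append(a, 1)  ⇒  FFFFF.......  {a→[3, 4]; b→[0, 1, 2]}
  9. append(a, 3)  ⇒  FFFFFFFF....  {a→[3, 4, 5, 6, 7]; b→[0, 1, 2]}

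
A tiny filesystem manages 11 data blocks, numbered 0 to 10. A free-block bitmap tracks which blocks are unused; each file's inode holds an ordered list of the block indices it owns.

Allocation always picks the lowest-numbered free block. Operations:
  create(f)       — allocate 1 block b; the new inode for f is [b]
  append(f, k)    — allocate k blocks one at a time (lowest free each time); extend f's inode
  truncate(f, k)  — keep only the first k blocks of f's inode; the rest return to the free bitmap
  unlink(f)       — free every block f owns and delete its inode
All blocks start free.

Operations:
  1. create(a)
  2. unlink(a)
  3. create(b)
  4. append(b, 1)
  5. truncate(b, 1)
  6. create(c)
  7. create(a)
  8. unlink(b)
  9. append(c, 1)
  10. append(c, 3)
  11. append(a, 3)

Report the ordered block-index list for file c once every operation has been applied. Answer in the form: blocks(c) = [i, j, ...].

after create(a) → a:[0]  free=[F..........]
after unlink(a) →   free=[...........]
after create(b) → b:[0]  free=[F..........]
after append(b, 1) → b:[0, 1]  free=[FF.........]
after truncate(b, 1) → b:[0]  free=[F..........]
after create(c) → b:[0], c:[1]  free=[FF.........]
after create(a) → a:[2], b:[0], c:[1]  free=[FFF........]
after unlink(b) → a:[2], c:[1]  free=[.FF........]
after append(c, 1) → a:[2], c:[1, 0]  free=[FFF........]
after append(c, 3) → a:[2], c:[1, 0, 3, 4, 5]  free=[FFFFFF.....]
after append(a, 3) → a:[2, 6, 7, 8], c:[1, 0, 3, 4, 5]  free=[FFFFFFFFF..]

blocks(c) = [1, 0, 3, 4, 5]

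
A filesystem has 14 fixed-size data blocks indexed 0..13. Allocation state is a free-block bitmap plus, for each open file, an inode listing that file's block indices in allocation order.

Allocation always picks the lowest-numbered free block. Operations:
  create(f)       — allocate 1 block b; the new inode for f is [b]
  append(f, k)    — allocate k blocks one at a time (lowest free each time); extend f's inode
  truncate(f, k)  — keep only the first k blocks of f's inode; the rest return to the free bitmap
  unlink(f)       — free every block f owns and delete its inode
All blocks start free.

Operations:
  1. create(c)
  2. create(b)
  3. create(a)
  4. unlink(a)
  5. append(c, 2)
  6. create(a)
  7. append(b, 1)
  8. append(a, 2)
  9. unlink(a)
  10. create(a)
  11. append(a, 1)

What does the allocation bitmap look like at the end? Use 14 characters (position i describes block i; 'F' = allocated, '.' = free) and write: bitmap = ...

[1] create(c) — c=0 (map F.............)
[2] create(b) — b=1 c=0 (map FF............)
[3] create(a) — a=2 b=1 c=0 (map FFF...........)
[4] unlink(a) — b=1 c=0 (map FF............)
[5] append(c, 2) — b=1 c=0,2,3 (map FFFF..........)
[6] create(a) — a=4 b=1 c=0,2,3 (map FFFFF.........)
[7] append(b, 1) — a=4 b=1,5 c=0,2,3 (map FFFFFF........)
[8] append(a, 2) — a=4,6,7 b=1,5 c=0,2,3 (map FFFFFFFF......)
[9] unlink(a) — b=1,5 c=0,2,3 (map FFFF.F........)
[10] create(a) — a=4 b=1,5 c=0,2,3 (map FFFFFF........)
[11] append(a, 1) — a=4,6 b=1,5 c=0,2,3 (map FFFFFFF.......)

bitmap = FFFFFFF.......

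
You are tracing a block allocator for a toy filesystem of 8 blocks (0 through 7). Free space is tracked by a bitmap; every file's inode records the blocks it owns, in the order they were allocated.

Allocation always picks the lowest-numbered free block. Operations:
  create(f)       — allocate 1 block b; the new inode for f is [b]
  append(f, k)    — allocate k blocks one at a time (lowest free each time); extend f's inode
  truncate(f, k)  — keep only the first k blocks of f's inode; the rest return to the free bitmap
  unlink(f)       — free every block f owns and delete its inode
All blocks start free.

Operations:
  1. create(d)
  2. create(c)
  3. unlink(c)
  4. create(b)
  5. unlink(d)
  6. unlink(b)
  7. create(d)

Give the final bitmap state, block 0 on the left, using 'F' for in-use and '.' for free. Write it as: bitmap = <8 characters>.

bitmap = F.......

after create(d) → d:[0]  free=[F.......]
after create(c) → c:[1], d:[0]  free=[FF......]
after unlink(c) → d:[0]  free=[F.......]
after create(b) → b:[1], d:[0]  free=[FF......]
after unlink(d) → b:[1]  free=[.F......]
after unlink(b) →   free=[........]
after create(d) → d:[0]  free=[F.......]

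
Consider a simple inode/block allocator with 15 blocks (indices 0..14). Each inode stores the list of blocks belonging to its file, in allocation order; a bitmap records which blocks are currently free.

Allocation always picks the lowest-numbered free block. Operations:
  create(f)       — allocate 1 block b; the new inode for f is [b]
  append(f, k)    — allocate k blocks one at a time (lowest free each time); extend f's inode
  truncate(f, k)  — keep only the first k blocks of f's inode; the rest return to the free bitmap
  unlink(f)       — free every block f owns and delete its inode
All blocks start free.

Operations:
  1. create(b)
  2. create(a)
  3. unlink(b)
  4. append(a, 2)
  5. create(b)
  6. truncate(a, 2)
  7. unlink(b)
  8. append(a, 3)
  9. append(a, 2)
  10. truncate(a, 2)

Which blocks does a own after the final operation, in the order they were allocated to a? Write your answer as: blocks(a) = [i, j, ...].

[1] create(b) — b=0 (map F..............)
[2] create(a) — a=1 b=0 (map FF.............)
[3] unlink(b) — a=1 (map .F.............)
[4] append(a, 2) — a=1,0,2 (map FFF............)
[5] create(b) — a=1,0,2 b=3 (map FFFF...........)
[6] truncate(a, 2) — a=1,0 b=3 (map FF.F...........)
[7] unlink(b) — a=1,0 (map FF.............)
[8] append(a, 3) — a=1,0,2,3,4 (map FFFFF..........)
[9] append(a, 2) — a=1,0,2,3,4,5,6 (map FFFFFFF........)
[10] truncate(a, 2) — a=1,0 (map FF.............)

blocks(a) = [1, 0]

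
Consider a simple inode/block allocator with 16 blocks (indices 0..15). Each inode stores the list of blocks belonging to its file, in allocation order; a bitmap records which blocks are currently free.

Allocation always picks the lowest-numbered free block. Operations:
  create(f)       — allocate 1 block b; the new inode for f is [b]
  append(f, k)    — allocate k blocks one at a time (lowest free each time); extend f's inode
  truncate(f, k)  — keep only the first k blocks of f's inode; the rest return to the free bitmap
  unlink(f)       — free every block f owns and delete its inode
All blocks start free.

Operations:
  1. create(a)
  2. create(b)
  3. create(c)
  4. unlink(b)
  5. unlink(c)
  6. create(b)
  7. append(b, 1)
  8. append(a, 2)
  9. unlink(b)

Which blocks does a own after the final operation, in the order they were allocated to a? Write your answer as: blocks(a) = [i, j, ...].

blocks(a) = [0, 3, 4]

  1. create(a)  ⇒  F...............  {a→[0]}
  2. create(b)  ⇒  FF..............  {a→[0]; b→[1]}
  3. create(c)  ⇒  FFF.............  {a→[0]; b→[1]; c→[2]}
  4. unlink(b)  ⇒  F.F.............  {a→[0]; c→[2]}
  5. unlink(c)  ⇒  F...............  {a→[0]}
  6. create(b)  ⇒  FF..............  {a→[0]; b→[1]}
  7. append(b, 1)  ⇒  FFF.............  {a→[0]; b→[1, 2]}
  8. append(a, 2)  ⇒  FFFFF...........  {a→[0, 3, 4]; b→[1, 2]}
  9. unlink(b)  ⇒  F..FF...........  {a→[0, 3, 4]}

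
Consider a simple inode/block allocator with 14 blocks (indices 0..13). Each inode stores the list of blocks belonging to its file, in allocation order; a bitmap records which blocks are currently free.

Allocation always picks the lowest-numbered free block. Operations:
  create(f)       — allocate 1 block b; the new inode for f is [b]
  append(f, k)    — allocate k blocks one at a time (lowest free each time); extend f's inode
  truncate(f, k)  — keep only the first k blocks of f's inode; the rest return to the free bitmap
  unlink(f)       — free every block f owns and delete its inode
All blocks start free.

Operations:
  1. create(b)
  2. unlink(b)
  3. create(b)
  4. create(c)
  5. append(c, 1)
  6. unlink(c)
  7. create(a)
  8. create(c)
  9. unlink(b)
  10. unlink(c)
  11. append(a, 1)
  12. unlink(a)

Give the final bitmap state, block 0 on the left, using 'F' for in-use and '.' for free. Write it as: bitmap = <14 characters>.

  1. create(b)  ⇒  F.............  {b→[0]}
  2. unlink(b)  ⇒  ..............  {}
  3. create(b)  ⇒  F.............  {b→[0]}
  4. create(c)  ⇒  FF............  {b→[0]; c→[1]}
  5. append(c, 1)  ⇒  FFF...........  {b→[0]; c→[1, 2]}
  6. unlink(c)  ⇒  F.............  {b→[0]}
  7. create(a)  ⇒  FF............  {a→[1]; b→[0]}
  8. create(c)  ⇒  FFF...........  {a→[1]; b→[0]; c→[2]}
  9. unlink(b)  ⇒  .FF...........  {a→[1]; c→[2]}
  10. unlink(c)  ⇒  .F............  {a→[1]}
  11. append(a, 1)  ⇒  FF............  {a→[1, 0]}
  12. unlink(a)  ⇒  ..............  {}

bitmap = ..............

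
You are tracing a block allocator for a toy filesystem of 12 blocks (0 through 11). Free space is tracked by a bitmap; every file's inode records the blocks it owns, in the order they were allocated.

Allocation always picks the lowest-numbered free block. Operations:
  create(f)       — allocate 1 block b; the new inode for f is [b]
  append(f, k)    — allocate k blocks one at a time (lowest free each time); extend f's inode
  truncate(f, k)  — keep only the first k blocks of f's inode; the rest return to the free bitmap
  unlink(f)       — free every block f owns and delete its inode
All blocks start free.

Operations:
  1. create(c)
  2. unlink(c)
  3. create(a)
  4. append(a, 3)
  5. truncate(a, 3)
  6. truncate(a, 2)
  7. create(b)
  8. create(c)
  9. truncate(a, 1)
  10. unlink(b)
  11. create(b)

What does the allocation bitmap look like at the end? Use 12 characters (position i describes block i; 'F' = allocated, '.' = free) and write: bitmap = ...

bitmap = FF.F........

create(c): bitmap=F........... | c=[0]
unlink(c): bitmap=............ | 
create(a): bitmap=F........... | a=[0]
append(a, 3): bitmap=FFFF........ | a=[0, 1, 2, 3]
truncate(a, 3): bitmap=FFF......... | a=[0, 1, 2]
truncate(a, 2): bitmap=FF.......... | a=[0, 1]
create(b): bitmap=FFF......... | a=[0, 1] b=[2]
create(c): bitmap=FFFF........ | a=[0, 1] b=[2] c=[3]
truncate(a, 1): bitmap=F.FF........ | a=[0] b=[2] c=[3]
unlink(b): bitmap=F..F........ | a=[0] c=[3]
create(b): bitmap=FF.F........ | a=[0] b=[1] c=[3]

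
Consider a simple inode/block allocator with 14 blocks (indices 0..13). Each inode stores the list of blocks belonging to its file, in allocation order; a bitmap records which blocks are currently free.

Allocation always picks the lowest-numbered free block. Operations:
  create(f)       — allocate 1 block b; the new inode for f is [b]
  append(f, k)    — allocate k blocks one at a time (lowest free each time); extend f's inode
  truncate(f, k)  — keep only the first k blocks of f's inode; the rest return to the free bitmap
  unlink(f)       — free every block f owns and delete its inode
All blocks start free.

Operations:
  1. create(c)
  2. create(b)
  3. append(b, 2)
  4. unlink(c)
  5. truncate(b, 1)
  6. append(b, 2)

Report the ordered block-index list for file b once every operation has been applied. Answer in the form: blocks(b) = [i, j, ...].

blocks(b) = [1, 0, 2]

  1. create(c)  ⇒  F.............  {c→[0]}
  2. create(b)  ⇒  FF............  {b→[1]; c→[0]}
  3. append(b, 2)  ⇒  FFFF..........  {b→[1, 2, 3]; c→[0]}
  4. unlink(c)  ⇒  .FFF..........  {b→[1, 2, 3]}
  5. truncate(b, 1)  ⇒  .F............  {b→[1]}
  6. append(b, 2)  ⇒  FFF...........  {b→[1, 0, 2]}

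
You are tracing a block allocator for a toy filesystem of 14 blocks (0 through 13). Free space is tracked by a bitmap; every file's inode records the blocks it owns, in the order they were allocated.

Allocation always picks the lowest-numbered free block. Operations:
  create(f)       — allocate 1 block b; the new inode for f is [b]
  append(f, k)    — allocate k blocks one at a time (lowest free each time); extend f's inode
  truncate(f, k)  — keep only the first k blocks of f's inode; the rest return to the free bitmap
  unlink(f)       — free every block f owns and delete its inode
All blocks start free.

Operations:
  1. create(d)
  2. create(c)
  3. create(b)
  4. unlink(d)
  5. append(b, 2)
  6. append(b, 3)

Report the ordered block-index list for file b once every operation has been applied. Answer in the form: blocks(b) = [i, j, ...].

blocks(b) = [2, 0, 3, 4, 5, 6]

create(d): bitmap=F............. | d=[0]
create(c): bitmap=FF............ | c=[1] d=[0]
create(b): bitmap=FFF........... | b=[2] c=[1] d=[0]
unlink(d): bitmap=.FF........... | b=[2] c=[1]
append(b, 2): bitmap=FFFF.......... | b=[2, 0, 3] c=[1]
append(b, 3): bitmap=FFFFFFF....... | b=[2, 0, 3, 4, 5, 6] c=[1]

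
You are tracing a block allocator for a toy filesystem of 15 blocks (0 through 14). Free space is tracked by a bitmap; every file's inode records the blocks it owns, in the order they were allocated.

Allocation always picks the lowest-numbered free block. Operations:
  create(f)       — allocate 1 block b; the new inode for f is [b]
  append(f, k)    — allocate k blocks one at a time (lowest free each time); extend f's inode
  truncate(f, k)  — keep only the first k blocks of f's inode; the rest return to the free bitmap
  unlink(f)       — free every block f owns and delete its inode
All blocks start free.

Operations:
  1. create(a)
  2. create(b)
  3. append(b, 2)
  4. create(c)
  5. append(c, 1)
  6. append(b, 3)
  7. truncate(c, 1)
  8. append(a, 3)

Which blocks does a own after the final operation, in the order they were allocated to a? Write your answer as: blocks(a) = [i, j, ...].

  1. create(a)  ⇒  F..............  {a→[0]}
  2. create(b)  ⇒  FF.............  {a→[0]; b→[1]}
  3. append(b, 2)  ⇒  FFFF...........  {a→[0]; b→[1, 2, 3]}
  4. create(c)  ⇒  FFFFF..........  {a→[0]; b→[1, 2, 3]; c→[4]}
  5. append(c, 1)  ⇒  FFFFFF.........  {a→[0]; b→[1, 2, 3]; c→[4, 5]}
  6. append(b, 3)  ⇒  FFFFFFFFF......  {a→[0]; b→[1, 2, 3, 6, 7, 8]; c→[4, 5]}
  7. truncate(c, 1)  ⇒  FFFFF.FFF......  {a→[0]; b→[1, 2, 3, 6, 7, 8]; c→[4]}
  8. append(a, 3)  ⇒  FFFFFFFFFFF....  {a→[0, 5, 9, 10]; b→[1, 2, 3, 6, 7, 8]; c→[4]}

blocks(a) = [0, 5, 9, 10]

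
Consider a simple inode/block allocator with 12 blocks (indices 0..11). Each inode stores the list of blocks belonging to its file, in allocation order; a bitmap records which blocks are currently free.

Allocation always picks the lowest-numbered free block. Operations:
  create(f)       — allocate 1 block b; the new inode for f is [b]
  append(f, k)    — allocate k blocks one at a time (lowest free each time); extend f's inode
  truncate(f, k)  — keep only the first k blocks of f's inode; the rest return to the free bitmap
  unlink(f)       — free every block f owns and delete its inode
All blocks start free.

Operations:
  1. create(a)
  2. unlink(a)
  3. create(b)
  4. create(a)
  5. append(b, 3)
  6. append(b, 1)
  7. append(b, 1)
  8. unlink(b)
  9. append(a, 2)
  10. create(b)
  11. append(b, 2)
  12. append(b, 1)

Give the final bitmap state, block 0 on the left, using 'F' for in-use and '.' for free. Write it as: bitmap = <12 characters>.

bitmap = FFFFFFF.....

  1. create(a)  ⇒  F...........  {a→[0]}
  2. unlink(a)  ⇒  ............  {}
  3. create(b)  ⇒  F...........  {b→[0]}
  4. create(a)  ⇒  FF..........  {a→[1]; b→[0]}
  5. append(b, 3)  ⇒  FFFFF.......  {a→[1]; b→[0, 2, 3, 4]}
  6. append(b, 1)  ⇒  FFFFFF......  {a→[1]; b→[0, 2, 3, 4, 5]}
  7. append(b, 1)  ⇒  FFFFFFF.....  {a→[1]; b→[0, 2, 3, 4, 5, 6]}
  8. unlink(b)  ⇒  .F..........  {a→[1]}
  9. append(a, 2)  ⇒  FFF.........  {a→[1, 0, 2]}
  10. create(b)  ⇒  FFFF........  {a→[1, 0, 2]; b→[3]}
  11. append(b, 2)  ⇒  FFFFFF......  {a→[1, 0, 2]; b→[3, 4, 5]}
  12. append(b, 1)  ⇒  FFFFFFF.....  {a→[1, 0, 2]; b→[3, 4, 5, 6]}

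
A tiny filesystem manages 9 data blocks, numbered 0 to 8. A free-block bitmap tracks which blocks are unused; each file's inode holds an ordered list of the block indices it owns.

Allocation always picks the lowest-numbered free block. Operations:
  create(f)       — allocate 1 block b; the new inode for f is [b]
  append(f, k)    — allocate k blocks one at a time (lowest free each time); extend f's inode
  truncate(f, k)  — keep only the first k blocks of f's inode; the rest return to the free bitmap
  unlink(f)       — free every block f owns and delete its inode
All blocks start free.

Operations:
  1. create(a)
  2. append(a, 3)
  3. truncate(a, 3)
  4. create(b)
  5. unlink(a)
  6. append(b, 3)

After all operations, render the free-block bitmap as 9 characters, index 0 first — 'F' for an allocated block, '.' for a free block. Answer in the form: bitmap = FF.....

after create(a) → a:[0]  free=[F........]
after append(a, 3) → a:[0, 1, 2, 3]  free=[FFFF.....]
after truncate(a, 3) → a:[0, 1, 2]  free=[FFF......]
after create(b) → a:[0, 1, 2], b:[3]  free=[FFFF.....]
after unlink(a) → b:[3]  free=[...F.....]
after append(b, 3) → b:[3, 0, 1, 2]  free=[FFFF.....]

bitmap = FFFF.....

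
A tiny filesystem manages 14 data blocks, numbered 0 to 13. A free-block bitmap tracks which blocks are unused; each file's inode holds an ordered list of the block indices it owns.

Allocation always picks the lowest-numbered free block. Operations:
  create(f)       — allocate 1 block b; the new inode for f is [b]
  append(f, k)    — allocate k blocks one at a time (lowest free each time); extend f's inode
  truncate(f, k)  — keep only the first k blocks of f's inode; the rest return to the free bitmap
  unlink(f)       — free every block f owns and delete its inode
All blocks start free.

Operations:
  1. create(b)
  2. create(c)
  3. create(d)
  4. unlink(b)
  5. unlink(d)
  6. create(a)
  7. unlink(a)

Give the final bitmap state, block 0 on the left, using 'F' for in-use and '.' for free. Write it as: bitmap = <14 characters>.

  1. create(b)  ⇒  F.............  {b→[0]}
  2. create(c)  ⇒  FF............  {b→[0]; c→[1]}
  3. create(d)  ⇒  FFF...........  {b→[0]; c→[1]; d→[2]}
  4. unlink(b)  ⇒  .FF...........  {c→[1]; d→[2]}
  5. unlink(d)  ⇒  .F............  {c→[1]}
  6. create(a)  ⇒  FF............  {a→[0]; c→[1]}
  7. unlink(a)  ⇒  .F............  {c→[1]}

bitmap = .F............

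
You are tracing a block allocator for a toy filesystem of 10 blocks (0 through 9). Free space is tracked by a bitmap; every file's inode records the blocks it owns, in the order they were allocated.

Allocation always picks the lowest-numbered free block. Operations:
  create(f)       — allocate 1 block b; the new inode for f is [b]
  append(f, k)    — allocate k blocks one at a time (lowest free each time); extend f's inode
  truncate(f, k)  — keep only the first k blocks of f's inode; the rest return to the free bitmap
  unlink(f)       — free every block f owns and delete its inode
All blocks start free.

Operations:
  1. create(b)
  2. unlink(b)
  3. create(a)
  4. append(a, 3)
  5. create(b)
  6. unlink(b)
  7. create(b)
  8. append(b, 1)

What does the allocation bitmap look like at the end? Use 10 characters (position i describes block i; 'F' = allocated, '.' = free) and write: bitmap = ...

[1] create(b) — b=0 (map F.........)
[2] unlink(b) —  (map ..........)
[3] create(a) — a=0 (map F.........)
[4] append(a, 3) — a=0,1,2,3 (map FFFF......)
[5] create(b) — a=0,1,2,3 b=4 (map FFFFF.....)
[6] unlink(b) — a=0,1,2,3 (map FFFF......)
[7] create(b) — a=0,1,2,3 b=4 (map FFFFF.....)
[8] append(b, 1) — a=0,1,2,3 b=4,5 (map FFFFFF....)

bitmap = FFFFFF....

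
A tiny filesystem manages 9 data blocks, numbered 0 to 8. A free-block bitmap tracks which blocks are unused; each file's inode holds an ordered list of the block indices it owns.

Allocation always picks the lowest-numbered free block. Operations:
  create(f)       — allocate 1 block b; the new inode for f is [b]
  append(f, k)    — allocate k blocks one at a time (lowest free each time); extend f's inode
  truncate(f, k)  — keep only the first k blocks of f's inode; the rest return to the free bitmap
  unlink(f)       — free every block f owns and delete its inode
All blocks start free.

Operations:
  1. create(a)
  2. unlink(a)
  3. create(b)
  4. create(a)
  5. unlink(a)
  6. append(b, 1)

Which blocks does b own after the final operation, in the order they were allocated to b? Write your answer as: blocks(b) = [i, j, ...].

blocks(b) = [0, 1]

after create(a) → a:[0]  free=[F........]
after unlink(a) →   free=[.........]
after create(b) → b:[0]  free=[F........]
after create(a) → a:[1], b:[0]  free=[FF.......]
after unlink(a) → b:[0]  free=[F........]
after append(b, 1) → b:[0, 1]  free=[FF.......]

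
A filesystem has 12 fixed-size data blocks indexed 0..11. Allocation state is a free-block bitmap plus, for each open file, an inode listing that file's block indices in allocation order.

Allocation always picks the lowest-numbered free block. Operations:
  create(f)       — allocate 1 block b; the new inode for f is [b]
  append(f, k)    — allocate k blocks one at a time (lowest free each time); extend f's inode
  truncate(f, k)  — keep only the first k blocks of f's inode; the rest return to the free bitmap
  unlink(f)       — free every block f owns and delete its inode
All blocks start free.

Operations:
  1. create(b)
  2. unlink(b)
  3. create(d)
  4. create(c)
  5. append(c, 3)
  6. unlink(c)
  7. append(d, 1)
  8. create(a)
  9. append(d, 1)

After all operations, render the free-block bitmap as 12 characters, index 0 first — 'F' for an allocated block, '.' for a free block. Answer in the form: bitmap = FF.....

bitmap = FFFF........

[1] create(b) — b=0 (map F...........)
[2] unlink(b) —  (map ............)
[3] create(d) — d=0 (map F...........)
[4] create(c) — c=1 d=0 (map FF..........)
[5] append(c, 3) — c=1,2,3,4 d=0 (map FFFFF.......)
[6] unlink(c) — d=0 (map F...........)
[7] append(d, 1) — d=0,1 (map FF..........)
[8] create(a) — a=2 d=0,1 (map FFF.........)
[9] append(d, 1) — a=2 d=0,1,3 (map FFFF........)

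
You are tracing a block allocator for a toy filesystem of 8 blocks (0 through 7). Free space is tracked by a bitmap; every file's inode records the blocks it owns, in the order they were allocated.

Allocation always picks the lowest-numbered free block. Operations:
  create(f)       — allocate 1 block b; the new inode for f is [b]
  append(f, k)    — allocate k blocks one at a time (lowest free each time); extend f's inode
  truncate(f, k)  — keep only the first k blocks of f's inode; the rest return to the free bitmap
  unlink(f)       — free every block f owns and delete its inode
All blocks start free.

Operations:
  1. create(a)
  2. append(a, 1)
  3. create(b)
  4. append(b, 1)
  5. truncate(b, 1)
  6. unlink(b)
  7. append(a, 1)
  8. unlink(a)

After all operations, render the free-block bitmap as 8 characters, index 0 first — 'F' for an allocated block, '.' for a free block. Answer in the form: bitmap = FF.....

create(a): bitmap=F....... | a=[0]
append(a, 1): bitmap=FF...... | a=[0, 1]
create(b): bitmap=FFF..... | a=[0, 1] b=[2]
append(b, 1): bitmap=FFFF.... | a=[0, 1] b=[2, 3]
truncate(b, 1): bitmap=FFF..... | a=[0, 1] b=[2]
unlink(b): bitmap=FF...... | a=[0, 1]
append(a, 1): bitmap=FFF..... | a=[0, 1, 2]
unlink(a): bitmap=........ | 

bitmap = ........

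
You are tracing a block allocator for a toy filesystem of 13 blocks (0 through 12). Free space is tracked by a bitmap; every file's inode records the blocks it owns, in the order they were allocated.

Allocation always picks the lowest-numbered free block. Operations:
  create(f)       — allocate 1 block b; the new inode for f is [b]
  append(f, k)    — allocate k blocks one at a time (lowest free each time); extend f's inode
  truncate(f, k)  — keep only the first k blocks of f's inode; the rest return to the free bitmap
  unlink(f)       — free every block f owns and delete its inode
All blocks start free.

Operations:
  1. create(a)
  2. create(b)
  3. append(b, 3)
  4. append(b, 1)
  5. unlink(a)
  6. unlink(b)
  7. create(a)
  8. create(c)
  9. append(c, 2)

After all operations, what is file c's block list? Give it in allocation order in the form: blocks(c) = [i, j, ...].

blocks(c) = [1, 2, 3]

after create(a) → a:[0]  free=[F............]
after create(b) → a:[0], b:[1]  free=[FF...........]
after append(b, 3) → a:[0], b:[1, 2, 3, 4]  free=[FFFFF........]
after append(b, 1) → a:[0], b:[1, 2, 3, 4, 5]  free=[FFFFFF.......]
after unlink(a) → b:[1, 2, 3, 4, 5]  free=[.FFFFF.......]
after unlink(b) →   free=[.............]
after create(a) → a:[0]  free=[F............]
after create(c) → a:[0], c:[1]  free=[FF...........]
after append(c, 2) → a:[0], c:[1, 2, 3]  free=[FFFF.........]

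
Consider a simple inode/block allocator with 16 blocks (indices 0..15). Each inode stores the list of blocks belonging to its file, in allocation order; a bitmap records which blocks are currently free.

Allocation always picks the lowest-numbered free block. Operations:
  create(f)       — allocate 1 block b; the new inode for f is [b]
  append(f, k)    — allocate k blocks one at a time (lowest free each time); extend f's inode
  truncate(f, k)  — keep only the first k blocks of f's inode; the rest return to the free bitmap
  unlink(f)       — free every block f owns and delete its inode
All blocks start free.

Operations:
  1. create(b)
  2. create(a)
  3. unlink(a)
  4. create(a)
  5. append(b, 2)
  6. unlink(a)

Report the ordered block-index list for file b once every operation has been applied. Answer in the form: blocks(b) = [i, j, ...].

  1. create(b)  ⇒  F...............  {b→[0]}
  2. create(a)  ⇒  FF..............  {a→[1]; b→[0]}
  3. unlink(a)  ⇒  F...............  {b→[0]}
  4. create(a)  ⇒  FF..............  {a→[1]; b→[0]}
  5. append(b, 2)  ⇒  FFFF............  {a→[1]; b→[0, 2, 3]}
  6. unlink(a)  ⇒  F.FF............  {b→[0, 2, 3]}

blocks(b) = [0, 2, 3]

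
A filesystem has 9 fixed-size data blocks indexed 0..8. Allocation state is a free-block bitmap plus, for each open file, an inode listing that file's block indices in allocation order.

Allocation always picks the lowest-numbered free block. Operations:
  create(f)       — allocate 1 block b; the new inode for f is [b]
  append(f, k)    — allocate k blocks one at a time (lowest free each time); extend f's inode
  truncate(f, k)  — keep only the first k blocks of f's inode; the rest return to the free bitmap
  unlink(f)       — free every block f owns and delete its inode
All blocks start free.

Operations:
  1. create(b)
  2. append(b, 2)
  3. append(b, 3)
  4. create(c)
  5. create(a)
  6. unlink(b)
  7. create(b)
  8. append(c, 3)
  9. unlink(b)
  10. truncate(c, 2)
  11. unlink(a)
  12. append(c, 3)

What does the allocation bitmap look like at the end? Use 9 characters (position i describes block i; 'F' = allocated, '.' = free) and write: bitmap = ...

  1. create(b)  ⇒  F........  {b→[0]}
  2. append(b, 2)  ⇒  FFF......  {b→[0, 1, 2]}
  3. append(b, 3)  ⇒  FFFFFF...  {b→[0, 1, 2, 3, 4, 5]}
  4. create(c)  ⇒  FFFFFFF..  {b→[0, 1, 2, 3, 4, 5]; c→[6]}
  5. create(a)  ⇒  FFFFFFFF.  {a→[7]; b→[0, 1, 2, 3, 4, 5]; c→[6]}
  6. unlink(b)  ⇒  ......FF.  {a→[7]; c→[6]}
  7. create(b)  ⇒  F.....FF.  {a→[7]; b→[0]; c→[6]}
  8. append(c, 3)  ⇒  FFFF..FF.  {a→[7]; b→[0]; c→[6, 1, 2, 3]}
  9. unlink(b)  ⇒  .FFF..FF.  {a→[7]; c→[6, 1, 2, 3]}
  10. truncate(c, 2)  ⇒  .F....FF.  {a→[7]; c→[6, 1]}
  11. unlink(a)  ⇒  .F....F..  {c→[6, 1]}
  12. append(c, 3)  ⇒  FFFF..F..  {c→[6, 1, 0, 2, 3]}

bitmap = FFFF..F..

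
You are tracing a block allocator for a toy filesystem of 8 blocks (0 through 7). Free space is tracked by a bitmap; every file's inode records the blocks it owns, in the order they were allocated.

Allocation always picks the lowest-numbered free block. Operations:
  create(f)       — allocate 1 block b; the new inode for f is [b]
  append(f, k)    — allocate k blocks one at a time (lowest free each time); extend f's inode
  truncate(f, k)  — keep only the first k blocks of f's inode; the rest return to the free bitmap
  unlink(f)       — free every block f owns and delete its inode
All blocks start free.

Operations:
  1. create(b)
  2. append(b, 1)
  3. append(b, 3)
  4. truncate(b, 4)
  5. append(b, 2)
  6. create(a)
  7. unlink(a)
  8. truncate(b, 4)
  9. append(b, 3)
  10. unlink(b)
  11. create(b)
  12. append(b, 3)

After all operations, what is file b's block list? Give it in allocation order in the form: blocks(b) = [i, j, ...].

blocks(b) = [0, 1, 2, 3]

  1. create(b)  ⇒  F.......  {b→[0]}
  2. append(b, 1)  ⇒  FF......  {b→[0, 1]}
  3. append(b, 3)  ⇒  FFFFF...  {b→[0, 1, 2, 3, 4]}
  4. truncate(b, 4)  ⇒  FFFF....  {b→[0, 1, 2, 3]}
  5. append(b, 2)  ⇒  FFFFFF..  {b→[0, 1, 2, 3, 4, 5]}
  6. create(a)  ⇒  FFFFFFF.  {a→[6]; b→[0, 1, 2, 3, 4, 5]}
  7. unlink(a)  ⇒  FFFFFF..  {b→[0, 1, 2, 3, 4, 5]}
  8. truncate(b, 4)  ⇒  FFFF....  {b→[0, 1, 2, 3]}
  9. append(b, 3)  ⇒  FFFFFFF.  {b→[0, 1, 2, 3, 4, 5, 6]}
  10. unlink(b)  ⇒  ........  {}
  11. create(b)  ⇒  F.......  {b→[0]}
  12. append(b, 3)  ⇒  FFFF....  {b→[0, 1, 2, 3]}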